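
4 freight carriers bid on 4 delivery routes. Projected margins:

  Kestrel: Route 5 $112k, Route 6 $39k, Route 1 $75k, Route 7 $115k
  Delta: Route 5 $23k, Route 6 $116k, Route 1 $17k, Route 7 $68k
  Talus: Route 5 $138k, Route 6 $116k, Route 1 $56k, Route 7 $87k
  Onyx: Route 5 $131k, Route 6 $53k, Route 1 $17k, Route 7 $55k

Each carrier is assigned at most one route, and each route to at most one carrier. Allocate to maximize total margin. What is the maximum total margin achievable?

Maximum total: $418k

This is a one-to-one assignment (maximum-weight bipartite matching).
Optimal: Kestrel→Route 7 ($115k), Delta→Route 6 ($116k), Talus→Route 1 ($56k), Onyx→Route 5 ($131k) — total 115+116+56+131 = $418k.
Column-greedy (each route in turn goes to its best remaining carrier) gives $384k, worse by 34.
Checked against all permutations: $418k is optimal.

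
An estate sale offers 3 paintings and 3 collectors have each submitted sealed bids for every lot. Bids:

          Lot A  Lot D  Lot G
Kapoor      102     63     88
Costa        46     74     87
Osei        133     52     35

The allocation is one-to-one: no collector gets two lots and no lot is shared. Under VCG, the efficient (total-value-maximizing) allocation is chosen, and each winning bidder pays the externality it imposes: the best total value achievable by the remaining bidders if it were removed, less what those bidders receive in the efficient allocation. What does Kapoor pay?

Efficient allocation: Kapoor→Lot G ($88), Costa→Lot D ($74), Osei→Lot A ($133); total welfare W = $295.
Kapoor receives Lot G at value $88, so the others get W − 88 = $207.
Without Kapoor: best allocation of the remaining 2 bidders over all 3 lots is Costa→Lot G ($87), Osei→Lot A ($133), total $220.
VCG payment = (others' best without Kapoor) − (others' welfare with Kapoor) = 220 − 207 = $13.

Kapoor pays $13.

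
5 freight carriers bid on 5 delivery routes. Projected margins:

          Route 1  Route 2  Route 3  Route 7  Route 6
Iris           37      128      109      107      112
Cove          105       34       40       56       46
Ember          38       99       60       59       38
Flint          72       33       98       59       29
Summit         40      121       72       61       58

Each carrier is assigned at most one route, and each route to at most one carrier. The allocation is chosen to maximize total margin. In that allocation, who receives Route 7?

Treat this as an assignment problem: match each carrier to one route.
Optimal: Iris→Route 6 ($112k), Cove→Route 1 ($105k), Ember→Route 7 ($59k), Flint→Route 3 ($98k), Summit→Route 2 ($121k) — total 112+105+59+98+121 = $495k.
Column-greedy (each route in turn goes to its best remaining carrier) gives $430k, worse by 65.
Next-best assignment: Iris→Route 6, Cove→Route 1, Ember→Route 2, Flint→Route 3, Summit→Route 7 = $475k.
Every other assignment is strictly worse.
Ember's own top route is Route 2 ($99k), but forcing Ember→Route 2 and reassigning the rest optimally gives only $475k — worse by 20.

Ember receives Route 7.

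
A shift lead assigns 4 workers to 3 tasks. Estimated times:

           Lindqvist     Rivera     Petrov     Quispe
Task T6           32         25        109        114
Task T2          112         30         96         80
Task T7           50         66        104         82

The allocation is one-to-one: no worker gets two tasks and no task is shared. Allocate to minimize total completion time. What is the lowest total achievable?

This is a one-to-one assignment (minimum-cost bipartite matching).
Optimal: Lindqvist→Task T6 (32 min), Rivera→Task T2 (30 min), Quispe→Task T7 (82 min) — total 32+30+82 = 144 min.
Column-greedy (each task in turn goes to its cheapest remaining worker) gives 155 min, worse by 11.
Next-best assignment: Rivera→Task T6, Quispe→Task T2, Lindqvist→Task T7 = 155 min.

Minimum total: 144 min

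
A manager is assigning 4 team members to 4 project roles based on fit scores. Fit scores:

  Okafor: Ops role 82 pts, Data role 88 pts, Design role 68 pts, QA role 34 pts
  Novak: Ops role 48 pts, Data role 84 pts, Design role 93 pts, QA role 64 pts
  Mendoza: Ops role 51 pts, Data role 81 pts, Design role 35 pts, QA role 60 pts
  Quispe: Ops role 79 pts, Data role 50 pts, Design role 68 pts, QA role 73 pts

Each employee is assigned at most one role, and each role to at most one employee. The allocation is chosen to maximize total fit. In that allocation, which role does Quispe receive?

Treat this as an assignment problem: match each employee to one role.
Optimal: Okafor→Ops role (82 pts), Novak→Design role (93 pts), Mendoza→Data role (81 pts), Quispe→QA role (73 pts) — total 82+93+81+73 = 329 pts.
Column-greedy (each role in turn goes to its best remaining employee) gives 294 pts, worse by 35.
Swapping Mendoza↔Quispe (Mendoza→QA role 60 pts, Quispe→Data role 50 pts) loses 44.
Quispe's own top role is Ops role (79 pts), but forcing Quispe→Ops role and reassigning the rest optimally gives only 320 pts — worse by 9.

Quispe receives QA role.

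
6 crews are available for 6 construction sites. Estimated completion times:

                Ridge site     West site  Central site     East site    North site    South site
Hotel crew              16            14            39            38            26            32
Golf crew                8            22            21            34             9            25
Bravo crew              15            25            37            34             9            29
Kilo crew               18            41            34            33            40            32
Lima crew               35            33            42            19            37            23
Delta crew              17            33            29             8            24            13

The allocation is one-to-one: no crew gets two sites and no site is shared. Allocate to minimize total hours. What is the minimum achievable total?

Min total: 93 hours

This is the linear assignment problem.
Optimal: Hotel crew→West site (14 hours), Golf crew→Central site (21 hours), Bravo crew→North site (9 hours), Kilo crew→Ridge site (18 hours), Lima crew→South site (23 hours), Delta crew→East site (8 hours) — total 14+21+9+18+23+8 = 93 hours.
Row-greedy (each crew in turn takes its cheapest remaining site) gives 111 hours, worse by 18.
Next-best assignment: Hotel crew→West site, Golf crew→Central site, Bravo crew→North site, Kilo crew→Ridge site, Lima crew→East site, Delta crew→South site = 94 hours.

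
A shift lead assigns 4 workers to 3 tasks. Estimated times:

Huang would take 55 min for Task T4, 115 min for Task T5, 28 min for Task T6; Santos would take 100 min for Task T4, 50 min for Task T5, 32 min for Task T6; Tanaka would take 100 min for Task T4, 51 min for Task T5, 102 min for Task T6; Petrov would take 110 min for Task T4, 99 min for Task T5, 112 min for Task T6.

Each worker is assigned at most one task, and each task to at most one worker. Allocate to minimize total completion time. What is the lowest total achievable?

Treat this as an assignment problem: match each worker to one task.
Optimal: Huang→Task T4 (55 min), Tanaka→Task T5 (51 min), Santos→Task T6 (32 min) — total 55+51+32 = 138 min.
Row-greedy (each worker in turn takes its cheapest remaining task) gives 178 min, worse by 40.
Next-best assignment: Tanaka→Task T4, Santos→Task T5, Huang→Task T6 = 178 min.
Swapping Tanaka↔Santos (Tanaka→Task T6 102 min, Santos→Task T5 50 min) adds 69.

Min total: 138 min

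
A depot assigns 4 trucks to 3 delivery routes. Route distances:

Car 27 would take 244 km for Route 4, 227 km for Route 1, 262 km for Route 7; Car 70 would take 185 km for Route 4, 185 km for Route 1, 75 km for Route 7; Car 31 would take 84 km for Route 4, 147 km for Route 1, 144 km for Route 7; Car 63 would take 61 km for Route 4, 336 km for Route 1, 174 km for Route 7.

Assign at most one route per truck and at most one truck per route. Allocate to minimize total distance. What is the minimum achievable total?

Optimal: Car 63→Route 4 (61 km), Car 31→Route 1 (147 km), Car 70→Route 7 (75 km) — total 61+147+75 = 283 km.
Row-greedy (each truck in turn takes its cheapest remaining route) gives 386 km, worse by 103.
No other one-to-one assignment undercuts 283 km.

Min total: 283 km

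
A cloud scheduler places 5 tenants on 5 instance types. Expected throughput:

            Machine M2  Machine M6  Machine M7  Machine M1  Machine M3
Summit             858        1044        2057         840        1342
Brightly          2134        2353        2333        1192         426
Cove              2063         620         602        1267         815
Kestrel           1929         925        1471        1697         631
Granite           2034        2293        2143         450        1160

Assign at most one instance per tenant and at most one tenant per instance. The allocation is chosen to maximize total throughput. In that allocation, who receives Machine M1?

Optimal: Summit→Machine M3 (1342 ops/s), Brightly→Machine M7 (2333 ops/s), Cove→Machine M2 (2063 ops/s), Kestrel→Machine M1 (1697 ops/s), Granite→Machine M6 (2293 ops/s) — total 1342+2333+2063+1697+2293 = 9728 ops/s.
Max-entry greedy (repeatedly take the single best remaining cell) gives 9598 ops/s, worse by 130.
Next-best assignment: Summit→Machine M3, Brightly→Machine M6, Cove→Machine M2, Kestrel→Machine M1, Granite→Machine M7 = 9598 ops/s.
Swapping Granite↔Kestrel (Granite→Machine M1 450 ops/s, Kestrel→Machine M6 925 ops/s) loses 2615.
No other one-to-one assignment exceeds 9728 ops/s.
Kestrel's own top instance is Machine M2 (1929 ops/s), but forcing Kestrel→Machine M2 and reassigning the rest optimally gives only 9164 ops/s — worse by 564.

Kestrel receives Machine M1.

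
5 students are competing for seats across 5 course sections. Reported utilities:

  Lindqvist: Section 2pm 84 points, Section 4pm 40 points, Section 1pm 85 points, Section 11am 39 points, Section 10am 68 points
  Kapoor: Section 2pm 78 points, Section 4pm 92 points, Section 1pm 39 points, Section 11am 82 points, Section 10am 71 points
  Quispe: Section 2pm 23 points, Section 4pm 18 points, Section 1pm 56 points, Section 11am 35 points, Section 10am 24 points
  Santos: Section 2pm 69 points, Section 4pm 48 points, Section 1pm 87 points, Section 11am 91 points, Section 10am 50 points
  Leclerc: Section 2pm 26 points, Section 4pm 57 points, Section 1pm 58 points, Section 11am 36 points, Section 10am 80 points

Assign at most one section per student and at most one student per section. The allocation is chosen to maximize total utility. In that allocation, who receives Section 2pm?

Lindqvist receives Section 2pm.

Optimal: Lindqvist→Section 2pm (84 points), Kapoor→Section 4pm (92 points), Quispe→Section 1pm (56 points), Santos→Section 11am (91 points), Leclerc→Section 10am (80 points) — total 84+92+56+91+80 = 403 points.
Row-greedy (each student in turn takes its best remaining section) gives 361 points, worse by 42.
Every other assignment is strictly worse.
Lindqvist's own top section is Section 1pm (85 points), but forcing Lindqvist→Section 1pm and reassigning the rest optimally gives only 371 points — worse by 32.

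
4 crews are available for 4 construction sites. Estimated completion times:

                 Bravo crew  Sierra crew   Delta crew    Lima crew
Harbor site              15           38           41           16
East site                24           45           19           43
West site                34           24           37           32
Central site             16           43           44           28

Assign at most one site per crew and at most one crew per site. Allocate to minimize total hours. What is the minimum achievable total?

Minimum total: 75 hours

This is the linear assignment problem.
Optimal: Bravo crew→Central site (16 hours), Sierra crew→West site (24 hours), Delta crew→East site (19 hours), Lima crew→Harbor site (16 hours) — total 16+24+19+16 = 75 hours.
Min-entry greedy (repeatedly take the single cheapest remaining cell) gives 86 hours, worse by 11.
No other one-to-one assignment undercuts 75 hours.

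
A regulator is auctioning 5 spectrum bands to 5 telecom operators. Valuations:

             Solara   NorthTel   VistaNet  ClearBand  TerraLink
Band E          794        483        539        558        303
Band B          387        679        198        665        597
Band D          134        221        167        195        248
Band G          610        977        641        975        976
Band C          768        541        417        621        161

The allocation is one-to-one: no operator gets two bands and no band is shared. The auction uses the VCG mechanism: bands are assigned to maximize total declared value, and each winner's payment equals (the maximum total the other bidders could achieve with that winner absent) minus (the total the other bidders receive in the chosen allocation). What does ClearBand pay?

ClearBand pays $346M.

Efficient allocation: Solara→Band E ($794M), NorthTel→Band B ($679M), VistaNet→Band D ($167M), ClearBand→Band C ($621M), TerraLink→Band G ($976M); total welfare W = $3237M.
ClearBand receives Band C at value $621M, so the others get W − 621 = $2616M.
Without ClearBand: best allocation of the remaining 4 bidders over all 5 bands is Solara→Band C ($768M), NorthTel→Band B ($679M), VistaNet→Band E ($539M), TerraLink→Band G ($976M), total $2962M.
VCG payment = (others' best without ClearBand) − (others' welfare with ClearBand) = 2962 − 2616 = $346M.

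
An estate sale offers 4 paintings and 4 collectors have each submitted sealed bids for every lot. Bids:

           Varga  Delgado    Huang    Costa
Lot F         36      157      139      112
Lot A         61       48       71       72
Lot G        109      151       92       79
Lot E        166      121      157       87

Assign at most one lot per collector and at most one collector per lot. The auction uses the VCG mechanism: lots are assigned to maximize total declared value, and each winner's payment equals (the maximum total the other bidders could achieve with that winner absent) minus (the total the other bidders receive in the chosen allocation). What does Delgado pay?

Efficient allocation: Varga→Lot E ($166), Delgado→Lot G ($151), Huang→Lot F ($139), Costa→Lot A ($72); total welfare W = $528.
Delgado receives Lot G at value $151, so the others get W − 151 = $377.
Without Delgado: best allocation of the remaining 3 bidders over all 4 lots is Varga→Lot E ($166), Huang→Lot F ($139), Costa→Lot G ($79), total $384.
VCG payment = (others' best without Delgado) − (others' welfare with Delgado) = 384 − 377 = $7.

Delgado pays $7.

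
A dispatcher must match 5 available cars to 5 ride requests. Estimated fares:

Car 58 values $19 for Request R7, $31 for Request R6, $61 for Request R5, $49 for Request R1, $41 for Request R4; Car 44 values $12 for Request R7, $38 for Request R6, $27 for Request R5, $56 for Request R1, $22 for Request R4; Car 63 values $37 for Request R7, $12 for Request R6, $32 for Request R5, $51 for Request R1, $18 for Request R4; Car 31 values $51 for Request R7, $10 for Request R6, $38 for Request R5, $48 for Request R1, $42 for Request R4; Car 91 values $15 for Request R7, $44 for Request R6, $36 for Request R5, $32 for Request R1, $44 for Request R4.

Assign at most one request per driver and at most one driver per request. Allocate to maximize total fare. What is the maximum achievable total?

Optimal: Car 58→Request R5 ($61), Car 44→Request R6 ($38), Car 63→Request R1 ($51), Car 31→Request R7 ($51), Car 91→Request R4 ($44) — total 61+38+51+51+44 = $245.
Row-greedy (each driver in turn takes its best remaining request) gives $240, worse by 5.
No other one-to-one assignment exceeds $245.

Max total: $245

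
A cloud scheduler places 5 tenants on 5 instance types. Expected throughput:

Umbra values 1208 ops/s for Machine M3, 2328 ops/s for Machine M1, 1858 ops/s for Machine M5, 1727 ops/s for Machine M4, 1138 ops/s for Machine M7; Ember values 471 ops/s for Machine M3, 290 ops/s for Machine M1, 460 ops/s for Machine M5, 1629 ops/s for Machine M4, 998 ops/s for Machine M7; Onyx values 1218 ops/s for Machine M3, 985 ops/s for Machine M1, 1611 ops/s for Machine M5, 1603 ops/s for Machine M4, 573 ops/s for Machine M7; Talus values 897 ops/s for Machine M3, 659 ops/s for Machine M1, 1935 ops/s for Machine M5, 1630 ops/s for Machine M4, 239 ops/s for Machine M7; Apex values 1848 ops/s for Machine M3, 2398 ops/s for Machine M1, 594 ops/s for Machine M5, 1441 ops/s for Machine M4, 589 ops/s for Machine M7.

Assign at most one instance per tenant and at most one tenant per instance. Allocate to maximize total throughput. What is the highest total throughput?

Optimal: Umbra→Machine M1 (2328 ops/s), Ember→Machine M7 (998 ops/s), Onyx→Machine M4 (1603 ops/s), Talus→Machine M5 (1935 ops/s), Apex→Machine M3 (1848 ops/s) — total 2328+998+1603+1935+1848 = 8712 ops/s.
Next-best assignment: Umbra→Machine M1, Ember→Machine M7, Onyx→Machine M5, Talus→Machine M4, Apex→Machine M3 = 8415 ops/s.
Swapping Onyx↔Umbra (Onyx→Machine M1 985 ops/s, Umbra→Machine M4 1727 ops/s) loses 1219.
Every other assignment is strictly worse.

Max total: 8712 ops/s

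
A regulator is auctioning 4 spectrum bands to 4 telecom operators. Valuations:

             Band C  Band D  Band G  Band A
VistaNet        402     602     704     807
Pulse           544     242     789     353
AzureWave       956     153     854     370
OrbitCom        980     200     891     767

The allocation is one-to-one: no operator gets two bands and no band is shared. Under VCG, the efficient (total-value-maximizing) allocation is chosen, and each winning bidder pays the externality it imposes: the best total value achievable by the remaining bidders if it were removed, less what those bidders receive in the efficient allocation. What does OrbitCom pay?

Efficient allocation: VistaNet→Band D ($602M), Pulse→Band G ($789M), AzureWave→Band C ($956M), OrbitCom→Band A ($767M); total welfare W = $3114M.
OrbitCom receives Band A at value $767M, so the others get W − 767 = $2347M.
Without OrbitCom: best allocation of the remaining 3 bidders over all 4 bands is VistaNet→Band A ($807M), Pulse→Band G ($789M), AzureWave→Band C ($956M), total $2552M.
VCG payment = (others' best without OrbitCom) − (others' welfare with OrbitCom) = 2552 − 2347 = $205M.

OrbitCom pays $205M.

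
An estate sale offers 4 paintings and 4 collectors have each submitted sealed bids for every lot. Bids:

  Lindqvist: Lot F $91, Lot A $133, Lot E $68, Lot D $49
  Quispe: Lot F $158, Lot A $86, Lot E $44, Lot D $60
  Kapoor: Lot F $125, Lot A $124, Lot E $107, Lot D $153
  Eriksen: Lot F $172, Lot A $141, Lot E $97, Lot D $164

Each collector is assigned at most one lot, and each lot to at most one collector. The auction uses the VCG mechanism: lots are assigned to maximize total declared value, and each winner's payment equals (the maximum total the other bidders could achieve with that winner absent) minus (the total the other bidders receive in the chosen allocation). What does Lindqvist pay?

Lindqvist pays $23.

Efficient allocation: Lindqvist→Lot A ($133), Quispe→Lot F ($158), Kapoor→Lot E ($107), Eriksen→Lot D ($164); total welfare W = $562.
Lindqvist receives Lot A at value $133, so the others get W − 133 = $429.
Without Lindqvist: best allocation of the remaining 3 bidders over all 4 lots is Quispe→Lot F ($158), Kapoor→Lot D ($153), Eriksen→Lot A ($141), total $452.
VCG payment = (others' best without Lindqvist) − (others' welfare with Lindqvist) = 452 − 429 = $23.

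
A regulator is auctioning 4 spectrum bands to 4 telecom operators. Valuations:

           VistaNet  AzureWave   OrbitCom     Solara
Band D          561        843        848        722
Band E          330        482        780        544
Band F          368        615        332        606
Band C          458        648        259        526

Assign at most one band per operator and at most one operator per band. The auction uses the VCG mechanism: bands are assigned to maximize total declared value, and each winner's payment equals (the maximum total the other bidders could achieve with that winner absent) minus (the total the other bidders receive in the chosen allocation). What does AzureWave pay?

Efficient allocation: VistaNet→Band C ($458M), AzureWave→Band D ($843M), OrbitCom→Band E ($780M), Solara→Band F ($606M); total welfare W = $2687M.
AzureWave receives Band D at value $843M, so the others get W − 843 = $1844M.
Without AzureWave: best allocation of the remaining 3 bidders over all 4 bands is VistaNet→Band C ($458M), OrbitCom→Band E ($780M), Solara→Band D ($722M), total $1960M.
VCG payment = (others' best without AzureWave) − (others' welfare with AzureWave) = 1960 − 1844 = $116M.

AzureWave pays $116M.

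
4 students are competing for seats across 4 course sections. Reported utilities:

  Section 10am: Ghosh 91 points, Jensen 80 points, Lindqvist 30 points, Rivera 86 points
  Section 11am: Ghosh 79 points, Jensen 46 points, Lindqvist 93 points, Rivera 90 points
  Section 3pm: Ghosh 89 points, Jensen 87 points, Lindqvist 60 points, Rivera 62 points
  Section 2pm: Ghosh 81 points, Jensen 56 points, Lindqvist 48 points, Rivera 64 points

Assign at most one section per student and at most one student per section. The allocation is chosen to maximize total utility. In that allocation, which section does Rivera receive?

Optimal: Ghosh→Section 2pm (81 points), Jensen→Section 3pm (87 points), Lindqvist→Section 11am (93 points), Rivera→Section 10am (86 points) — total 81+87+93+86 = 347 points.
Row-greedy (each student in turn takes its best remaining section) gives 335 points, worse by 12.
Next-best assignment: Ghosh→Section 10am, Jensen→Section 3pm, Lindqvist→Section 11am, Rivera→Section 2pm = 335 points.
Every other assignment is strictly worse.
Rivera's own top section is Section 11am (90 points), but forcing Rivera→Section 11am and reassigning the rest optimally gives only 316 points — worse by 31.

Rivera receives Section 10am.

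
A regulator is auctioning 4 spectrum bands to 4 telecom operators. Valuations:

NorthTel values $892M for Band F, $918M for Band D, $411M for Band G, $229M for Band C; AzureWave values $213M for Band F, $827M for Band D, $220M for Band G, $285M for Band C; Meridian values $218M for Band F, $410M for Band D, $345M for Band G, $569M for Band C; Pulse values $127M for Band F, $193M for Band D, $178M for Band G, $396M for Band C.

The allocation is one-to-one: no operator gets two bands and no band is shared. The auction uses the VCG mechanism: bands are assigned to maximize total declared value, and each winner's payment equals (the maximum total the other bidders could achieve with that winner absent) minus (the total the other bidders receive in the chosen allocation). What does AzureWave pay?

Efficient allocation: NorthTel→Band F ($892M), AzureWave→Band D ($827M), Meridian→Band C ($569M), Pulse→Band G ($178M); total welfare W = $2466M.
AzureWave receives Band D at value $827M, so the others get W − 827 = $1639M.
Without AzureWave: best allocation of the remaining 3 bidders over all 4 bands is NorthTel→Band F ($892M), Meridian→Band D ($410M), Pulse→Band C ($396M), total $1698M.
VCG payment = (others' best without AzureWave) − (others' welfare with AzureWave) = 1698 − 1639 = $59M.

AzureWave pays $59M.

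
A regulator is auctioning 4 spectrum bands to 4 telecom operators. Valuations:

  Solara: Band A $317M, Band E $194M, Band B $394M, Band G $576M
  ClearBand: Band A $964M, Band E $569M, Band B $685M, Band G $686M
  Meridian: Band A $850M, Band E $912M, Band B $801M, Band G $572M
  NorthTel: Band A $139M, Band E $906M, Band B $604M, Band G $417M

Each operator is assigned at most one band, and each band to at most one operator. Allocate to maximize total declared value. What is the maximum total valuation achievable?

Optimal: Solara→Band G ($576M), ClearBand→Band A ($964M), Meridian→Band B ($801M), NorthTel→Band E ($906M) — total 576+964+801+906 = $3247M.
Max-entry greedy (repeatedly take the single best remaining cell) gives $3056M, worse by 191.
Next-best assignment: Solara→Band G, ClearBand→Band A, Meridian→Band E, NorthTel→Band B = $3056M.
Every other assignment is strictly worse.

Max total: $3247M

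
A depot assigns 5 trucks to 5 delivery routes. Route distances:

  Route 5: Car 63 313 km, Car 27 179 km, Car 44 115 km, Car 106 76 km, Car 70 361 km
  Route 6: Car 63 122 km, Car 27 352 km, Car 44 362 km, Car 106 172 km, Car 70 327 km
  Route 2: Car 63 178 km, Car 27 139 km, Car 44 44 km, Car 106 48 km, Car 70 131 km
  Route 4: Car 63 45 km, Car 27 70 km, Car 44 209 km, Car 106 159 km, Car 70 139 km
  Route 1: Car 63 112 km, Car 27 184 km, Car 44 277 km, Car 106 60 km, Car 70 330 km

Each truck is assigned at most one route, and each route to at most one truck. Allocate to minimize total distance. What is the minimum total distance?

Minimum total: 498 km

This is the linear assignment problem.
Optimal: Car 63→Route 6 (122 km), Car 27→Route 4 (70 km), Car 44→Route 5 (115 km), Car 106→Route 1 (60 km), Car 70→Route 2 (131 km) — total 122+70+115+60+131 = 498 km.
Column-greedy (each route in turn goes to its cheapest remaining truck) gives 642 km, worse by 144.
Next-best assignment: Car 63→Route 6, Car 27→Route 5, Car 44→Route 2, Car 106→Route 1, Car 70→Route 4 = 544 km.
Checked against all permutations: 498 km is optimal.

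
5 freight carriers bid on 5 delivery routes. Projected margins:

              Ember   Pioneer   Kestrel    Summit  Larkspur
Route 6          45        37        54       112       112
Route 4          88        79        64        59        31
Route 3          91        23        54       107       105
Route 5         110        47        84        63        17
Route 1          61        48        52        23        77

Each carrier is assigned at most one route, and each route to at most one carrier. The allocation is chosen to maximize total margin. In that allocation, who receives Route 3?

Summit receives Route 3.

Optimal: Ember→Route 5 ($110k), Pioneer→Route 4 ($79k), Kestrel→Route 1 ($52k), Summit→Route 3 ($107k), Larkspur→Route 6 ($112k) — total 110+79+52+107+112 = $460k.
Max-entry greedy (repeatedly take the single best remaining cell) gives $458k, worse by 2.
Next-best assignment: Ember→Route 5, Pioneer→Route 4, Kestrel→Route 1, Summit→Route 6, Larkspur→Route 3 = $458k.
Every other assignment is strictly worse.
Summit's own top route is Route 6 ($112k), but forcing Summit→Route 6 and reassigning the rest optimally gives only $458k — worse by 2.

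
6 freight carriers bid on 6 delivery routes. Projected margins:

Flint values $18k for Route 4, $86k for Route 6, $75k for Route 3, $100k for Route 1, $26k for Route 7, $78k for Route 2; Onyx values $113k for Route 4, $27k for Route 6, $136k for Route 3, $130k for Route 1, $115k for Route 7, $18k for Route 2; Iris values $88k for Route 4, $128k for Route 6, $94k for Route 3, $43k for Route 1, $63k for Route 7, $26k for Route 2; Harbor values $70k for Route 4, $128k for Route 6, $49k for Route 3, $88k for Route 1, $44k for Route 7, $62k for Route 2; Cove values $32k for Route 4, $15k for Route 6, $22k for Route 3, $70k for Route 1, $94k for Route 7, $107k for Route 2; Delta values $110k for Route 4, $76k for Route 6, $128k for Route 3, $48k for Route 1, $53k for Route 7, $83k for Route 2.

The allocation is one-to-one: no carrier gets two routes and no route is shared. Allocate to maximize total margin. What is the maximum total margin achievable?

Optimal: Flint→Route 1 ($100k), Onyx→Route 7 ($115k), Iris→Route 4 ($88k), Harbor→Route 6 ($128k), Cove→Route 2 ($107k), Delta→Route 3 ($128k) — total 100+115+88+128+107+128 = $666k.
Max-entry greedy (repeatedly take the single best remaining cell) gives $625k, worse by 41.

Maximum total: $666k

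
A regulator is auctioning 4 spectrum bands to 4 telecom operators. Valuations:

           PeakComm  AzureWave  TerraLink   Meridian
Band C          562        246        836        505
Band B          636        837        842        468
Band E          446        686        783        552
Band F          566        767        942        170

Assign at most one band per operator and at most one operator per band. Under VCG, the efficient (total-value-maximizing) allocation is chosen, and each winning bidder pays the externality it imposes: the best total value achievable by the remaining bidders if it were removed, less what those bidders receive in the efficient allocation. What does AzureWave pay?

Efficient allocation: PeakComm→Band C ($562M), AzureWave→Band B ($837M), TerraLink→Band F ($942M), Meridian→Band E ($552M); total welfare W = $2893M.
AzureWave receives Band B at value $837M, so the others get W − 837 = $2056M.
Without AzureWave: best allocation of the remaining 3 bidders over all 4 bands is PeakComm→Band B ($636M), TerraLink→Band F ($942M), Meridian→Band E ($552M), total $2130M.
VCG payment = (others' best without AzureWave) − (others' welfare with AzureWave) = 2130 − 2056 = $74M.

AzureWave pays $74M.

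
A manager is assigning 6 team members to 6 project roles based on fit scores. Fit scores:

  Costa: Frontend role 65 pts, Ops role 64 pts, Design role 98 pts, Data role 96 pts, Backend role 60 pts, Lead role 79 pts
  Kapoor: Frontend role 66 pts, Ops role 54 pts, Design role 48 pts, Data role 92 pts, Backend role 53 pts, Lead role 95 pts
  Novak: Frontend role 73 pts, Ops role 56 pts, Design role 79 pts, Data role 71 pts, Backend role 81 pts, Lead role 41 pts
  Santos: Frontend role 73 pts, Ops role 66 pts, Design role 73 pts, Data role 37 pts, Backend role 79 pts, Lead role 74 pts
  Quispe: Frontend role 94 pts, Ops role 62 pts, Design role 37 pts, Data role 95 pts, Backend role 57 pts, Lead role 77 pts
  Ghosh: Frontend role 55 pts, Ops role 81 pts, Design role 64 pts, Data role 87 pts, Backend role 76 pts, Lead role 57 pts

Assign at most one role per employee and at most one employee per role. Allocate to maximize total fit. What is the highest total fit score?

Max total: 524 pts

Optimal: Costa→Data role (96 pts), Kapoor→Lead role (95 pts), Novak→Design role (79 pts), Santos→Backend role (79 pts), Quispe→Frontend role (94 pts), Ghosh→Ops role (81 pts) — total 96+95+79+79+94+81 = 524 pts.
No other one-to-one assignment exceeds 524 pts.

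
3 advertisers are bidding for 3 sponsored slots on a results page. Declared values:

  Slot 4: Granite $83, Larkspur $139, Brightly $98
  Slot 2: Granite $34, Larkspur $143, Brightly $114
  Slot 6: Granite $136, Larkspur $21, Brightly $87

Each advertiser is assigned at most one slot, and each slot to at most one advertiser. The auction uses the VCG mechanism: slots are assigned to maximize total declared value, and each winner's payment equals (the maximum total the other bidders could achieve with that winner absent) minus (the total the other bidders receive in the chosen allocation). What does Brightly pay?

Efficient allocation: Granite→Slot 6 ($136), Larkspur→Slot 4 ($139), Brightly→Slot 2 ($114); total welfare W = $389.
Brightly receives Slot 2 at value $114, so the others get W − 114 = $275.
Without Brightly: best allocation of the remaining 2 bidders over all 3 slots is Granite→Slot 6 ($136), Larkspur→Slot 2 ($143), total $279.
VCG payment = (others' best without Brightly) − (others' welfare with Brightly) = 279 − 275 = $4.

Brightly pays $4.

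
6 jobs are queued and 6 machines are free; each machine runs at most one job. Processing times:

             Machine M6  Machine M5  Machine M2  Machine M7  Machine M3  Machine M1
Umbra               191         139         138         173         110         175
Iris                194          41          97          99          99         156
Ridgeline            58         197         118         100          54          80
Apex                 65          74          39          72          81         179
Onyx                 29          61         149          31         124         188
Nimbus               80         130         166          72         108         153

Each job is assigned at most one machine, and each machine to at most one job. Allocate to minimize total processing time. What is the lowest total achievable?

Minimum total: 371 min

Optimal: Umbra→Machine M3 (110 min), Iris→Machine M5 (41 min), Ridgeline→Machine M1 (80 min), Apex→Machine M2 (39 min), Onyx→Machine M6 (29 min), Nimbus→Machine M7 (72 min) — total 110+41+80+39+29+72 = 371 min.
Min-entry greedy (repeatedly take the single cheapest remaining cell) gives 410 min, worse by 39.
Swapping Nimbus↔Apex (Nimbus→Machine M2 166 min, Apex→Machine M7 72 min) adds 127.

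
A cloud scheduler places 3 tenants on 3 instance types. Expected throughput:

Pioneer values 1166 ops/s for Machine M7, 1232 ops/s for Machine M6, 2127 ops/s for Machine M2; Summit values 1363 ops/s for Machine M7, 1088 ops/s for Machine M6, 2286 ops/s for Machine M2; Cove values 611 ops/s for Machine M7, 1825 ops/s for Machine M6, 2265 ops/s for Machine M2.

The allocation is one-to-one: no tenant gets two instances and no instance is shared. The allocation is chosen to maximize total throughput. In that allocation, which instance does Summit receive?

Summit receives Machine M7.

This is a one-to-one assignment (maximum-weight bipartite matching).
Optimal: Pioneer→Machine M2 (2127 ops/s), Summit→Machine M7 (1363 ops/s), Cove→Machine M6 (1825 ops/s) — total 2127+1363+1825 = 5315 ops/s.
Max-entry greedy (repeatedly take the single best remaining cell) gives 5277 ops/s, worse by 38.
No other one-to-one assignment exceeds 5315 ops/s.
Summit's own top instance is Machine M2 (2286 ops/s), but forcing Summit→Machine M2 and reassigning the rest optimally gives only 5277 ops/s — worse by 38.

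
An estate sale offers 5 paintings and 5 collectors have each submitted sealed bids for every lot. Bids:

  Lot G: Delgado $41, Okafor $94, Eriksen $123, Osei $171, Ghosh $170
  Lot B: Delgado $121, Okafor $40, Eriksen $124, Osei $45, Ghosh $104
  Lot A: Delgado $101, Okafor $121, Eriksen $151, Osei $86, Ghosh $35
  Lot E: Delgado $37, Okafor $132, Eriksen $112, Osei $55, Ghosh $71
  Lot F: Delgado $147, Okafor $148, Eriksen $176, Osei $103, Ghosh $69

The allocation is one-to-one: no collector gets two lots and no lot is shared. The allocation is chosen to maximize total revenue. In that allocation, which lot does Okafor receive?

Okafor receives Lot E.

Treat this as an assignment problem: match each collector to one lot.
Optimal: Delgado→Lot F ($147), Okafor→Lot E ($132), Eriksen→Lot A ($151), Osei→Lot G ($171), Ghosh→Lot B ($104) — total 147+132+151+171+104 = $705.
Max-entry greedy (repeatedly take the single best remaining cell) gives $635, worse by 70.
Okafor's own top lot is Lot F ($148), but forcing Okafor→Lot F and reassigning the rest optimally gives only $662 — worse by 43.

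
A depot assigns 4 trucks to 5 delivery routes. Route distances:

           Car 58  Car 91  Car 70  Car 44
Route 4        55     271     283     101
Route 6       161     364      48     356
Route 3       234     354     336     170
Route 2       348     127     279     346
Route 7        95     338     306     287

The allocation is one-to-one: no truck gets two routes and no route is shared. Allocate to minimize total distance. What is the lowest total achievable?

Min total: 371 km

Treat this as an assignment problem: match each truck to one route.
Optimal: Car 58→Route 7 (95 km), Car 91→Route 2 (127 km), Car 70→Route 6 (48 km), Car 44→Route 4 (101 km) — total 95+127+48+101 = 371 km.
Row-greedy (each truck in turn takes its cheapest remaining route) gives 400 km, worse by 29.
Next-best assignment: Car 58→Route 4, Car 91→Route 2, Car 70→Route 6, Car 44→Route 3 = 400 km.
Swapping Car 58↔Car 70 (Car 58→Route 6 161 km, Car 70→Route 7 306 km) adds 324.
No other one-to-one assignment undercuts 371 km.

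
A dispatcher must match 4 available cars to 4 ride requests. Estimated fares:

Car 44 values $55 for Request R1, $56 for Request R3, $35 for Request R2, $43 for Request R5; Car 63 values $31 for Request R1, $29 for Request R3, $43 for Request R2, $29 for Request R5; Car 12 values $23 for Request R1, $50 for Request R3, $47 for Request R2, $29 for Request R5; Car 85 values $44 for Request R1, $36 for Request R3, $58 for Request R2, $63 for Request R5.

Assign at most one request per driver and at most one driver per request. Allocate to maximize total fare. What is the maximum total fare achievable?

Optimal: Car 44→Request R1 ($55), Car 63→Request R2 ($43), Car 12→Request R3 ($50), Car 85→Request R5 ($63) — total 55+43+50+63 = $211.
Row-greedy (each driver in turn takes its best remaining request) gives $172, worse by 39.
Next-best assignment: Car 44→Request R3, Car 63→Request R1, Car 12→Request R2, Car 85→Request R5 = $197.
Every other assignment is strictly worse.

Max total: $211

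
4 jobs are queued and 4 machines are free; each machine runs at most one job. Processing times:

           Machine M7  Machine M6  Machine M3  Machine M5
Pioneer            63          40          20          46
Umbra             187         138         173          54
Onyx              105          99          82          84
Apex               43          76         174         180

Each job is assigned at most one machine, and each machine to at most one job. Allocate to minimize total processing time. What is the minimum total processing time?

Minimum total: 216 min

Optimal: Pioneer→Machine M3 (20 min), Umbra→Machine M5 (54 min), Onyx→Machine M6 (99 min), Apex→Machine M7 (43 min) — total 20+54+99+43 = 216 min.
Column-greedy (each machine in turn goes to its cheapest remaining job) gives 219 min, worse by 3.
Next-best assignment: Pioneer→Machine M6, Umbra→Machine M5, Onyx→Machine M3, Apex→Machine M7 = 219 min.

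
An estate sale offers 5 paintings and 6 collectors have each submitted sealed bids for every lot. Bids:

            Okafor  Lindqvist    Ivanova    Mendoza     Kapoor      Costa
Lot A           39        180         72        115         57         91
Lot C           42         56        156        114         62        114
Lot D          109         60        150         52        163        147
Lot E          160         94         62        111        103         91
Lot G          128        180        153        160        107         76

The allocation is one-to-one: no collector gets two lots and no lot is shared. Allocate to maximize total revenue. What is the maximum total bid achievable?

Maximum total: $819

This is the linear assignment problem.
Optimal: Lindqvist→Lot A ($180), Ivanova→Lot C ($156), Kapoor→Lot D ($163), Okafor→Lot E ($160), Mendoza→Lot G ($160) — total 180+156+163+160+160 = $819.
Next-best assignment: Lindqvist→Lot A, Ivanova→Lot C, Costa→Lot D, Okafor→Lot E, Mendoza→Lot G = $803.
Checked against all permutations: $819 is optimal.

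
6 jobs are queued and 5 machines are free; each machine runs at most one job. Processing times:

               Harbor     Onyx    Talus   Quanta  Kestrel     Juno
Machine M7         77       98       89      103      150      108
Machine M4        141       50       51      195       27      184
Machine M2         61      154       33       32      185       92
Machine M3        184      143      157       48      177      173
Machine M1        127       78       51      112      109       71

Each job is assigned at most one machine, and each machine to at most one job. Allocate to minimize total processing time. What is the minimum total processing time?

This is the linear assignment problem.
Optimal: Harbor→Machine M7 (77 min), Kestrel→Machine M4 (27 min), Talus→Machine M2 (33 min), Quanta→Machine M3 (48 min), Juno→Machine M1 (71 min) — total 77+27+33+48+71 = 256 min.
Column-greedy (each machine in turn goes to its cheapest remaining job) gives 330 min, worse by 74.
Next-best assignment: Harbor→Machine M7, Kestrel→Machine M4, Talus→Machine M2, Quanta→Machine M3, Onyx→Machine M1 = 263 min.

Min total: 256 min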